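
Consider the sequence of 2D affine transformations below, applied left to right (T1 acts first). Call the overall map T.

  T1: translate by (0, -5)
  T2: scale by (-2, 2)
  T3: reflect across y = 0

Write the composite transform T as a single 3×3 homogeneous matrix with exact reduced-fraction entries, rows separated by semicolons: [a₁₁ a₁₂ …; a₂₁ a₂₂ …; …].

T1 = [1 0 0; 0 1 -5; 0 0 1]
T2·T1 = [-2 0 0; 0 2 -10; 0 0 1]
T3·…·T1 = [-2 0 0; 0 -2 10; 0 0 1]

T = [-2 0 0; 0 -2 10; 0 0 1]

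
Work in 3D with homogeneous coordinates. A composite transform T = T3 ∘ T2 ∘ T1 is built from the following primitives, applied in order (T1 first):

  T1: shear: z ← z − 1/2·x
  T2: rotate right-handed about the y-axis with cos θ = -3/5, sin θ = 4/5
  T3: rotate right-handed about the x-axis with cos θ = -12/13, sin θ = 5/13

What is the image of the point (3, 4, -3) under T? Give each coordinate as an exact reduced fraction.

T1 shear: z ← z − 1/2·x: (3, 4, -3) → (3, 4, -9/2)
T2 rotate right-handed about the y-axis with cos θ = -3/5, sin θ = 4/5: (3, 4, -9/2) → (-27/5, 4, 3/10)
T3 rotate right-handed about the x-axis with cos θ = -12/13, sin θ = 5/13: (-27/5, 4, 3/10) → (-27/5, -99/26, 82/65)

T(p) = (-27/5, -99/26, 82/65)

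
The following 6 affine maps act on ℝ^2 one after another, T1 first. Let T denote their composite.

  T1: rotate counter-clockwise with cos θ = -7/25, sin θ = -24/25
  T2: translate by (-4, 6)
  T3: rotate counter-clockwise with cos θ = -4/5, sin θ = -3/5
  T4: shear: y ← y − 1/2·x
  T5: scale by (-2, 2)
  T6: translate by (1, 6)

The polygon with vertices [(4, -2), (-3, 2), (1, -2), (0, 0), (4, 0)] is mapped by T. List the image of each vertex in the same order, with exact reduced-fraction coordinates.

T1 rotate counter-clockwise with cos θ = -7/25, sin θ = -24/25: (4, -2) → (-76/25, -82/25); (-3, 2) → (69/25, 58/25); (1, -2) → (-11/5, -2/5); (0, 0) → (0, 0); (4, 0) → (-28/25, -96/25)
T2 translate by (-4, 6): (-76/25, -82/25) → (-176/25, 68/25); (69/25, 58/25) → (-31/25, 208/25); (-11/5, -2/5) → (-31/5, 28/5); (0, 0) → (-4, 6); (-28/25, -96/25) → (-128/25, 54/25)
T3 rotate counter-clockwise with cos θ = -4/5, sin θ = -3/5: (-176/25, 68/25) → (908/125, 256/125); (-31/25, 208/25) → (748/125, -739/125); (-31/5, 28/5) → (208/25, -19/25); (-4, 6) → (34/5, -12/5); (-128/25, 54/25) → (674/125, 168/125)
T4 shear: y ← y − 1/2·x: (908/125, 256/125) → (908/125, -198/125); (748/125, -739/125) → (748/125, -1113/125); (208/25, -19/25) → (208/25, -123/25); (34/5, -12/5) → (34/5, -29/5); (674/125, 168/125) → (674/125, -169/125)
T5 scale by (-2, 2): (908/125, -198/125) → (-1816/125, -396/125); (748/125, -1113/125) → (-1496/125, -2226/125); (208/25, -123/25) → (-416/25, -246/25); (34/5, -29/5) → (-68/5, -58/5); (674/125, -169/125) → (-1348/125, -338/125)
T6 translate by (1, 6): (-1816/125, -396/125) → (-1691/125, 354/125); (-1496/125, -2226/125) → (-1371/125, -1476/125); (-416/25, -246/25) → (-391/25, -96/25); (-68/5, -58/5) → (-63/5, -28/5); (-1348/125, -338/125) → (-1223/125, 412/125)

image vertices: (-1691/125, 354/125), (-1371/125, -1476/125), (-391/25, -96/25), (-63/5, -28/5), (-1223/125, 412/125)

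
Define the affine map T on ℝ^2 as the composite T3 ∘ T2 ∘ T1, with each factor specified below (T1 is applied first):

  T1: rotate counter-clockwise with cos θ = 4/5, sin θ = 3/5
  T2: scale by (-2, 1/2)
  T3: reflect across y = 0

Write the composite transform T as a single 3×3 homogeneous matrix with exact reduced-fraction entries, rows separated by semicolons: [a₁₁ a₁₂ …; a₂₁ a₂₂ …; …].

T1 = [4/5 -3/5 0; 3/5 4/5 0; 0 0 1]
T2·T1 = [-8/5 6/5 0; 3/10 2/5 0; 0 0 1]
T3·…·T1 = [-8/5 6/5 0; -3/10 -2/5 0; 0 0 1]

T = [-8/5 6/5 0; -3/10 -2/5 0; 0 0 1]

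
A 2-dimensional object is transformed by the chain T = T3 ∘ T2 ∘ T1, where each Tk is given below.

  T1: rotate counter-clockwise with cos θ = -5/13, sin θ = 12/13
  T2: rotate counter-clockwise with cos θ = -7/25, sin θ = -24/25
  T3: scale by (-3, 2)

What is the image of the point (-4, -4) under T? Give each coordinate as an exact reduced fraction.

T1 rotate counter-clockwise with cos θ = -5/13, sin θ = 12/13: (-4, -4) → (68/13, -28/13)
T2 rotate counter-clockwise with cos θ = -7/25, sin θ = -24/25: (68/13, -28/13) → (-1148/325, -1436/325)
T3 scale by (-3, 2): (-1148/325, -1436/325) → (3444/325, -2872/325)

T(p) = (3444/325, -2872/325)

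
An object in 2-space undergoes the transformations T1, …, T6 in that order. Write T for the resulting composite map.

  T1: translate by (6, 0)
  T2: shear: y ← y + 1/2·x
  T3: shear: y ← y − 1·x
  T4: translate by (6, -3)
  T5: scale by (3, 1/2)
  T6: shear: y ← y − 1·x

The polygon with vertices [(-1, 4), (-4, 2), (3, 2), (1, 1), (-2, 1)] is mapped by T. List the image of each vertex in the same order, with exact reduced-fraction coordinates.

T1 translate by (6, 0): (-1, 4) → (5, 4); (-4, 2) → (2, 2); (3, 2) → (9, 2); (1, 1) → (7, 1); (-2, 1) → (4, 1)
T2 shear: y ← y + 1/2·x: (5, 4) → (5, 13/2); (2, 2) → (2, 3); (9, 2) → (9, 13/2); (7, 1) → (7, 9/2); (4, 1) → (4, 3)
T3 shear: y ← y − 1·x: (5, 13/2) → (5, 3/2); (2, 3) → (2, 1); (9, 13/2) → (9, -5/2); (7, 9/2) → (7, -5/2); (4, 3) → (4, -1)
T4 translate by (6, -3): (5, 3/2) → (11, -3/2); (2, 1) → (8, -2); (9, -5/2) → (15, -11/2); (7, -5/2) → (13, -11/2); (4, -1) → (10, -4)
T5 scale by (3, 1/2): (11, -3/2) → (33, -3/4); (8, -2) → (24, -1); (15, -11/2) → (45, -11/4); (13, -11/2) → (39, -11/4); (10, -4) → (30, -2)
T6 shear: y ← y − 1·x: (33, -3/4) → (33, -135/4); (24, -1) → (24, -25); (45, -11/4) → (45, -191/4); (39, -11/4) → (39, -167/4); (30, -2) → (30, -32)

image vertices: (33, -135/4), (24, -25), (45, -191/4), (39, -167/4), (30, -32)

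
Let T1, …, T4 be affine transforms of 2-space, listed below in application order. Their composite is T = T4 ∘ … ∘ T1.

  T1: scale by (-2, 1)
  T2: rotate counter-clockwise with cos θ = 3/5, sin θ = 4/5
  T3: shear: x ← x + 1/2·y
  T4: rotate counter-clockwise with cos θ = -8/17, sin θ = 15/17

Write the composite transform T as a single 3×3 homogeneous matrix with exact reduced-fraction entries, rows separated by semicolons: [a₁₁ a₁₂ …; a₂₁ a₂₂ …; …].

T1 = [-2 0 0; 0 1 0; 0 0 1]
T2·T1 = [-6/5 -4/5 0; -8/5 3/5 0; 0 0 1]
T3·…·T1 = [-2 -1/2 0; -8/5 3/5 0; 0 0 1]
T4·…·T1 = [40/17 -5/17 0; -86/85 -123/170 0; 0 0 1]

T = [40/17 -5/17 0; -86/85 -123/170 0; 0 0 1]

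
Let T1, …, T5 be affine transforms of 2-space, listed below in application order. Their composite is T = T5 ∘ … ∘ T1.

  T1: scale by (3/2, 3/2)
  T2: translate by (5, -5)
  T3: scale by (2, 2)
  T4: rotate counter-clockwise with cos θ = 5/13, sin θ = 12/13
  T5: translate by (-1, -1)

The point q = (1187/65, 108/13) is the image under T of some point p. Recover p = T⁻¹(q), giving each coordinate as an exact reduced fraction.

T1 = [3/2 0 0; 0 3/2 0; 0 0 1]
T2·T1 = [3/2 0 5; 0 3/2 -5; 0 0 1]
T3·…·T1 = [3 0 10; 0 3 -10; 0 0 1]
T4·…·T1 = [15/13 -36/13 170/13; 36/13 15/13 70/13; 0 0 1]
T5·…·T1 = [15/13 -36/13 157/13; 36/13 15/13 57/13; 0 0 1]
det M = 9; M⁻¹ = [5/39 4/13 -113/39; -4/13 5/39 41/13; 0 0 1]
M⁻¹ · (1187/65, 108/13)ᵀ = (2, -7/5)ᵀ

p = (2, -7/5)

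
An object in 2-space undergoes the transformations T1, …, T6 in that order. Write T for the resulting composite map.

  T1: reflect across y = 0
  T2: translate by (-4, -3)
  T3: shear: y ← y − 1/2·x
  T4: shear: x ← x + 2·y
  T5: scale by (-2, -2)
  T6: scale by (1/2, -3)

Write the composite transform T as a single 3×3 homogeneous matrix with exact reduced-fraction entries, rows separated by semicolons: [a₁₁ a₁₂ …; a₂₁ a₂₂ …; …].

T1 = [1 0 0; 0 -1 0; 0 0 1]
T2·T1 = [1 0 -4; 0 -1 -3; 0 0 1]
T3·…·T1 = [1 0 -4; -1/2 -1 -1; 0 0 1]
T4·…·T1 = [0 -2 -6; -1/2 -1 -1; 0 0 1]
T5·…·T1 = [0 4 12; 1 2 2; 0 0 1]
T6·…·T1 = [0 2 6; -3 -6 -6; 0 0 1]

T = [0 2 6; -3 -6 -6; 0 0 1]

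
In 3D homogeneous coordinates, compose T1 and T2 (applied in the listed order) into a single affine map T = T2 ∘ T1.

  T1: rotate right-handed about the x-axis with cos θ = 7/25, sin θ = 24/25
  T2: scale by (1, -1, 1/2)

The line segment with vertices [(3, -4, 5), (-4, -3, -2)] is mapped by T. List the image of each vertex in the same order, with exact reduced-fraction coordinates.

image vertices: (3, 148/25, -61/50), (-4, -27/25, -43/25)

T1 rotate right-handed about the x-axis with cos θ = 7/25, sin θ = 24/25: (3, -4, 5) → (3, -148/25, -61/25); (-4, -3, -2) → (-4, 27/25, -86/25)
T2 scale by (1, -1, 1/2): (3, -148/25, -61/25) → (3, 148/25, -61/50); (-4, 27/25, -86/25) → (-4, -27/25, -43/25)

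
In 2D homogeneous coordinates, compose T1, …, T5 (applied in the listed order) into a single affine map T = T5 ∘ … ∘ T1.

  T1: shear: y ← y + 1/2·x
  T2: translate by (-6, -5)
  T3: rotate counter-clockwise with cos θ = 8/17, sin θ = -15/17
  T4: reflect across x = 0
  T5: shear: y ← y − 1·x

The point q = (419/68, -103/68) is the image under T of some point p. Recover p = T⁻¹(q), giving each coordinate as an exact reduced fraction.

p = (-1, 9/4)

T1 = [1 0 0; 1/2 1 0; 0 0 1]
T2·T1 = [1 0 -6; 1/2 1 -5; 0 0 1]
T3·…·T1 = [31/34 15/17 -123/17; -11/17 8/17 50/17; 0 0 1]
T4·…·T1 = [-31/34 -15/17 123/17; -11/17 8/17 50/17; 0 0 1]
T5·…·T1 = [-31/34 -15/17 123/17; 9/34 23/17 -73/17; 0 0 1]
det M = -1; M⁻¹ = [-23/17 -15/17 6; 9/34 31/34 2; 0 0 1]
M⁻¹ · (419/68, -103/68)ᵀ = (-1, 9/4)ᵀ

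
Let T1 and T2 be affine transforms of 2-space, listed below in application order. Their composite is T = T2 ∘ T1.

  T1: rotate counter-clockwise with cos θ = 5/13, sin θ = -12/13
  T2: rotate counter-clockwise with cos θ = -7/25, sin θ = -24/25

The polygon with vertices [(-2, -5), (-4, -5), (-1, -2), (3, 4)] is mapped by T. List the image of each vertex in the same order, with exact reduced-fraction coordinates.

image vertices: (466/325, 1687/325), (1112/325, 1759/325), (251/325, 682/325), (-33/13, -56/13)

T1 rotate counter-clockwise with cos θ = 5/13, sin θ = -12/13: (-2, -5) → (-70/13, -1/13); (-4, -5) → (-80/13, 23/13); (-1, -2) → (-29/13, 2/13); (3, 4) → (63/13, -16/13)
T2 rotate counter-clockwise with cos θ = -7/25, sin θ = -24/25: (-70/13, -1/13) → (466/325, 1687/325); (-80/13, 23/13) → (1112/325, 1759/325); (-29/13, 2/13) → (251/325, 682/325); (63/13, -16/13) → (-33/13, -56/13)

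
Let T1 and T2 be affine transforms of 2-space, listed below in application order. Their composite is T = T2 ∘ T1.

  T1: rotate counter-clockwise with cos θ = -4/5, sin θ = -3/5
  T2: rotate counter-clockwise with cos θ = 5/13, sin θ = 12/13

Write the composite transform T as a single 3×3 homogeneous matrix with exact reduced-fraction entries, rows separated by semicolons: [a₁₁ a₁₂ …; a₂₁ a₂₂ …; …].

T = [16/65 63/65 0; -63/65 16/65 0; 0 0 1]

T1 = [-4/5 3/5 0; -3/5 -4/5 0; 0 0 1]
T2·T1 = [16/65 63/65 0; -63/65 16/65 0; 0 0 1]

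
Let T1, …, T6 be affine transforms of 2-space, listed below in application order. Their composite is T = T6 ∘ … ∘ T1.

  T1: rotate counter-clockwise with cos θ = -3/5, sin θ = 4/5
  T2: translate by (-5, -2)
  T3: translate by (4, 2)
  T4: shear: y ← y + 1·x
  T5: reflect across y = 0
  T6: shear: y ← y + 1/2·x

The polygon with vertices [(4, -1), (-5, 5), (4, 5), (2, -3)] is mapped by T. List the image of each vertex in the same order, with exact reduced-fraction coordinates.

image vertices: (-13/5, -5/2), (-2, 8), (-37/5, 7/2), (1/5, -7/2)

T1 rotate counter-clockwise with cos θ = -3/5, sin θ = 4/5: (4, -1) → (-8/5, 19/5); (-5, 5) → (-1, -7); (4, 5) → (-32/5, 1/5); (2, -3) → (6/5, 17/5)
T2 translate by (-5, -2): (-8/5, 19/5) → (-33/5, 9/5); (-1, -7) → (-6, -9); (-32/5, 1/5) → (-57/5, -9/5); (6/5, 17/5) → (-19/5, 7/5)
T3 translate by (4, 2): (-33/5, 9/5) → (-13/5, 19/5); (-6, -9) → (-2, -7); (-57/5, -9/5) → (-37/5, 1/5); (-19/5, 7/5) → (1/5, 17/5)
T4 shear: y ← y + 1·x: (-13/5, 19/5) → (-13/5, 6/5); (-2, -7) → (-2, -9); (-37/5, 1/5) → (-37/5, -36/5); (1/5, 17/5) → (1/5, 18/5)
T5 reflect across y = 0: (-13/5, 6/5) → (-13/5, -6/5); (-2, -9) → (-2, 9); (-37/5, -36/5) → (-37/5, 36/5); (1/5, 18/5) → (1/5, -18/5)
T6 shear: y ← y + 1/2·x: (-13/5, -6/5) → (-13/5, -5/2); (-2, 9) → (-2, 8); (-37/5, 36/5) → (-37/5, 7/2); (1/5, -18/5) → (1/5, -7/2)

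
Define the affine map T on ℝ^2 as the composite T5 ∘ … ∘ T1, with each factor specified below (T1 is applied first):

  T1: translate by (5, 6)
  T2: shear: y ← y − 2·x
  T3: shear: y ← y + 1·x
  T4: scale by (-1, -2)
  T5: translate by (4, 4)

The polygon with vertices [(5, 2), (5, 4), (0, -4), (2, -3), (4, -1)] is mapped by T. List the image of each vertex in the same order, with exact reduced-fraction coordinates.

T1 translate by (5, 6): (5, 2) → (10, 8); (5, 4) → (10, 10); (0, -4) → (5, 2); (2, -3) → (7, 3); (4, -1) → (9, 5)
T2 shear: y ← y − 2·x: (10, 8) → (10, -12); (10, 10) → (10, -10); (5, 2) → (5, -8); (7, 3) → (7, -11); (9, 5) → (9, -13)
T3 shear: y ← y + 1·x: (10, -12) → (10, -2); (10, -10) → (10, 0); (5, -8) → (5, -3); (7, -11) → (7, -4); (9, -13) → (9, -4)
T4 scale by (-1, -2): (10, -2) → (-10, 4); (10, 0) → (-10, 0); (5, -3) → (-5, 6); (7, -4) → (-7, 8); (9, -4) → (-9, 8)
T5 translate by (4, 4): (-10, 4) → (-6, 8); (-10, 0) → (-6, 4); (-5, 6) → (-1, 10); (-7, 8) → (-3, 12); (-9, 8) → (-5, 12)

image vertices: (-6, 8), (-6, 4), (-1, 10), (-3, 12), (-5, 12)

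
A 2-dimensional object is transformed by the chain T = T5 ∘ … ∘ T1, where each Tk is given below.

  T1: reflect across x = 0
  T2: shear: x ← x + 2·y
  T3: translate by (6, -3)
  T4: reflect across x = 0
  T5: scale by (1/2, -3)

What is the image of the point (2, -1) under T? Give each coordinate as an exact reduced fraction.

T(p) = (-1, 12)

T1 reflect across x = 0: (2, -1) → (-2, -1)
T2 shear: x ← x + 2·y: (-2, -1) → (-4, -1)
T3 translate by (6, -3): (-4, -1) → (2, -4)
T4 reflect across x = 0: (2, -4) → (-2, -4)
T5 scale by (1/2, -3): (-2, -4) → (-1, 12)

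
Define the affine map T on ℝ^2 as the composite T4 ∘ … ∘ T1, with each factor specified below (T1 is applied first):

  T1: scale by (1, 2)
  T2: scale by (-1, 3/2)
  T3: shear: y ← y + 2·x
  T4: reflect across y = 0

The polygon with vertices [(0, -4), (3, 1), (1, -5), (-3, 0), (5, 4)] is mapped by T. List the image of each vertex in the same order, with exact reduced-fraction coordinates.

T1 scale by (1, 2): (0, -4) → (0, -8); (3, 1) → (3, 2); (1, -5) → (1, -10); (-3, 0) → (-3, 0); (5, 4) → (5, 8)
T2 scale by (-1, 3/2): (0, -8) → (0, -12); (3, 2) → (-3, 3); (1, -10) → (-1, -15); (-3, 0) → (3, 0); (5, 8) → (-5, 12)
T3 shear: y ← y + 2·x: (0, -12) → (0, -12); (-3, 3) → (-3, -3); (-1, -15) → (-1, -17); (3, 0) → (3, 6); (-5, 12) → (-5, 2)
T4 reflect across y = 0: (0, -12) → (0, 12); (-3, -3) → (-3, 3); (-1, -17) → (-1, 17); (3, 6) → (3, -6); (-5, 2) → (-5, -2)

image vertices: (0, 12), (-3, 3), (-1, 17), (3, -6), (-5, -2)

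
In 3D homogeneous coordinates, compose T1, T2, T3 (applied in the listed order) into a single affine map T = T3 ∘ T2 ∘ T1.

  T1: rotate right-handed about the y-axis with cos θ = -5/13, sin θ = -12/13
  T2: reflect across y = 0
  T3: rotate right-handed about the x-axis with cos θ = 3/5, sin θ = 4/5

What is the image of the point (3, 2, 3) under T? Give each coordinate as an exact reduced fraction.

T1 rotate right-handed about the y-axis with cos θ = -5/13, sin θ = -12/13: (3, 2, 3) → (-51/13, 2, 21/13)
T2 reflect across y = 0: (-51/13, 2, 21/13) → (-51/13, -2, 21/13)
T3 rotate right-handed about the x-axis with cos θ = 3/5, sin θ = 4/5: (-51/13, -2, 21/13) → (-51/13, -162/65, -41/65)

T(p) = (-51/13, -162/65, -41/65)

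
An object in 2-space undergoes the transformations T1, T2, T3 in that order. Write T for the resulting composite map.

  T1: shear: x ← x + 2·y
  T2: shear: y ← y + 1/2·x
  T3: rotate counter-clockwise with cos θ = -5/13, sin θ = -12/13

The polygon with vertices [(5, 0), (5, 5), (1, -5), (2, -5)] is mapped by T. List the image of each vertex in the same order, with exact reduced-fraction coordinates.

T1 shear: x ← x + 2·y: (5, 0) → (5, 0); (5, 5) → (15, 5); (1, -5) → (-9, -5); (2, -5) → (-8, -5)
T2 shear: y ← y + 1/2·x: (5, 0) → (5, 5/2); (15, 5) → (15, 25/2); (-9, -5) → (-9, -19/2); (-8, -5) → (-8, -9)
T3 rotate counter-clockwise with cos θ = -5/13, sin θ = -12/13: (5, 5/2) → (5/13, -145/26); (15, 25/2) → (75/13, -485/26); (-9, -19/2) → (-69/13, 311/26); (-8, -9) → (-68/13, 141/13)

image vertices: (5/13, -145/26), (75/13, -485/26), (-69/13, 311/26), (-68/13, 141/13)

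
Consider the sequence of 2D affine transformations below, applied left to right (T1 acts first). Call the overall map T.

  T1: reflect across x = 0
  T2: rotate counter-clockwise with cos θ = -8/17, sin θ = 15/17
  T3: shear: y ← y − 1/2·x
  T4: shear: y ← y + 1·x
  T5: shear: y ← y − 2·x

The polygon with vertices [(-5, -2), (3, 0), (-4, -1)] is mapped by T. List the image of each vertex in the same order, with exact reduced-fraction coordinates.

image vertices: (-10/17, 106/17), (24/17, -81/17), (-1, 11/2)

T1 reflect across x = 0: (-5, -2) → (5, -2); (3, 0) → (-3, 0); (-4, -1) → (4, -1)
T2 rotate counter-clockwise with cos θ = -8/17, sin θ = 15/17: (5, -2) → (-10/17, 91/17); (-3, 0) → (24/17, -45/17); (4, -1) → (-1, 4)
T3 shear: y ← y − 1/2·x: (-10/17, 91/17) → (-10/17, 96/17); (24/17, -45/17) → (24/17, -57/17); (-1, 4) → (-1, 9/2)
T4 shear: y ← y + 1·x: (-10/17, 96/17) → (-10/17, 86/17); (24/17, -57/17) → (24/17, -33/17); (-1, 9/2) → (-1, 7/2)
T5 shear: y ← y − 2·x: (-10/17, 86/17) → (-10/17, 106/17); (24/17, -33/17) → (24/17, -81/17); (-1, 7/2) → (-1, 11/2)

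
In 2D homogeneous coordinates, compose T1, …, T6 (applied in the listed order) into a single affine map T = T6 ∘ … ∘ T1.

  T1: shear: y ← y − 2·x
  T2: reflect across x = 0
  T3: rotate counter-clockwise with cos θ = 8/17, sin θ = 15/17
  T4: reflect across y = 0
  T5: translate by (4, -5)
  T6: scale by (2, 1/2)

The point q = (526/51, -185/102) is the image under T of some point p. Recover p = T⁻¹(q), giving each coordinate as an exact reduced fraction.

T1 = [1 0 0; -2 1 0; 0 0 1]
T2·T1 = [-1 0 0; -2 1 0; 0 0 1]
T3·…·T1 = [22/17 -15/17 0; -31/17 8/17 0; 0 0 1]
T4·…·T1 = [22/17 -15/17 0; 31/17 -8/17 0; 0 0 1]
T5·…·T1 = [22/17 -15/17 4; 31/17 -8/17 -5; 0 0 1]
T6·…·T1 = [44/17 -30/17 8; 31/34 -4/17 -5/2; 0 0 1]
det M = 1; M⁻¹ = [-4/17 30/17 107/17; -31/34 44/17 234/17; 0 0 1]
M⁻¹ · (526/51, -185/102)ᵀ = (2/3, -1/3)ᵀ

p = (2/3, -1/3)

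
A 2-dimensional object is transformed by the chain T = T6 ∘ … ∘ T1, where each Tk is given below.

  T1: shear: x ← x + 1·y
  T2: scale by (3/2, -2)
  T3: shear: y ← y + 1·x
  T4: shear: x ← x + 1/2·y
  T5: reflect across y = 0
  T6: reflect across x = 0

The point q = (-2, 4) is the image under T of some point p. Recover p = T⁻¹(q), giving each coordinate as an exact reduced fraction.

T1 = [1 1 0; 0 1 0; 0 0 1]
T2·T1 = [3/2 3/2 0; 0 -2 0; 0 0 1]
T3·…·T1 = [3/2 3/2 0; 3/2 -1/2 0; 0 0 1]
T4·…·T1 = [9/4 5/4 0; 3/2 -1/2 0; 0 0 1]
T5·…·T1 = [9/4 5/4 0; -3/2 1/2 0; 0 0 1]
T6·…·T1 = [-9/4 -5/4 0; -3/2 1/2 0; 0 0 1]
det M = -3; M⁻¹ = [-1/6 -5/12 0; -1/2 3/4 0; 0 0 1]
M⁻¹ · (-2, 4)ᵀ = (-4/3, 4)ᵀ

p = (-4/3, 4)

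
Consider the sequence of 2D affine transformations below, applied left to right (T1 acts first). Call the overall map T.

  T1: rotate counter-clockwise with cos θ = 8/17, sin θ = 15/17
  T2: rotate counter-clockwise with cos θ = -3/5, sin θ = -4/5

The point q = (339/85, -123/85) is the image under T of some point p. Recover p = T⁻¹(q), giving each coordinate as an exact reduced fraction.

p = (3, 3)

T1 = [8/17 -15/17 0; 15/17 8/17 0; 0 0 1]
T2·T1 = [36/85 77/85 0; -77/85 36/85 0; 0 0 1]
det M = 1; M⁻¹ = [36/85 -77/85 0; 77/85 36/85 0; 0 0 1]
M⁻¹ · (339/85, -123/85)ᵀ = (3, 3)ᵀ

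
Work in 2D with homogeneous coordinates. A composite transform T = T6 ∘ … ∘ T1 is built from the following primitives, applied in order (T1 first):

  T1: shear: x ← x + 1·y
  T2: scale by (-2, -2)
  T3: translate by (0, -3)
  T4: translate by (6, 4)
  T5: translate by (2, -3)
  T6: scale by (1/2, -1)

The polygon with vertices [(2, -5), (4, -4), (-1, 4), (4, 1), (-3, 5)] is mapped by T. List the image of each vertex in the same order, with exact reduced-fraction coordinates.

T1 shear: x ← x + 1·y: (2, -5) → (-3, -5); (4, -4) → (0, -4); (-1, 4) → (3, 4); (4, 1) → (5, 1); (-3, 5) → (2, 5)
T2 scale by (-2, -2): (-3, -5) → (6, 10); (0, -4) → (0, 8); (3, 4) → (-6, -8); (5, 1) → (-10, -2); (2, 5) → (-4, -10)
T3 translate by (0, -3): (6, 10) → (6, 7); (0, 8) → (0, 5); (-6, -8) → (-6, -11); (-10, -2) → (-10, -5); (-4, -10) → (-4, -13)
T4 translate by (6, 4): (6, 7) → (12, 11); (0, 5) → (6, 9); (-6, -11) → (0, -7); (-10, -5) → (-4, -1); (-4, -13) → (2, -9)
T5 translate by (2, -3): (12, 11) → (14, 8); (6, 9) → (8, 6); (0, -7) → (2, -10); (-4, -1) → (-2, -4); (2, -9) → (4, -12)
T6 scale by (1/2, -1): (14, 8) → (7, -8); (8, 6) → (4, -6); (2, -10) → (1, 10); (-2, -4) → (-1, 4); (4, -12) → (2, 12)

image vertices: (7, -8), (4, -6), (1, 10), (-1, 4), (2, 12)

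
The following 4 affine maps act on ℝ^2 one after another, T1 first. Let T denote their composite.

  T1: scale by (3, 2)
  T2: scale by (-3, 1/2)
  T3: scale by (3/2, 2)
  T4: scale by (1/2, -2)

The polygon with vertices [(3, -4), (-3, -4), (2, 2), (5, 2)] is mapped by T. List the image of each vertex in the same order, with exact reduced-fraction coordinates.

image vertices: (-81/4, 16), (81/4, 16), (-27/2, -8), (-135/4, -8)

T1 scale by (3, 2): (3, -4) → (9, -8); (-3, -4) → (-9, -8); (2, 2) → (6, 4); (5, 2) → (15, 4)
T2 scale by (-3, 1/2): (9, -8) → (-27, -4); (-9, -8) → (27, -4); (6, 4) → (-18, 2); (15, 4) → (-45, 2)
T3 scale by (3/2, 2): (-27, -4) → (-81/2, -8); (27, -4) → (81/2, -8); (-18, 2) → (-27, 4); (-45, 2) → (-135/2, 4)
T4 scale by (1/2, -2): (-81/2, -8) → (-81/4, 16); (81/2, -8) → (81/4, 16); (-27, 4) → (-27/2, -8); (-135/2, 4) → (-135/4, -8)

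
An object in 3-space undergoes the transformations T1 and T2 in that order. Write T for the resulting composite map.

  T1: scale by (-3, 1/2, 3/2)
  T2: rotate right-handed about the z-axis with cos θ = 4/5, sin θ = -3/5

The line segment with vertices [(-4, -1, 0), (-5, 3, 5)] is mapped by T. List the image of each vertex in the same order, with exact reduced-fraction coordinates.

image vertices: (93/10, -38/5, 0), (129/10, -39/5, 15/2)

T1 scale by (-3, 1/2, 3/2): (-4, -1, 0) → (12, -1/2, 0); (-5, 3, 5) → (15, 3/2, 15/2)
T2 rotate right-handed about the z-axis with cos θ = 4/5, sin θ = -3/5: (12, -1/2, 0) → (93/10, -38/5, 0); (15, 3/2, 15/2) → (129/10, -39/5, 15/2)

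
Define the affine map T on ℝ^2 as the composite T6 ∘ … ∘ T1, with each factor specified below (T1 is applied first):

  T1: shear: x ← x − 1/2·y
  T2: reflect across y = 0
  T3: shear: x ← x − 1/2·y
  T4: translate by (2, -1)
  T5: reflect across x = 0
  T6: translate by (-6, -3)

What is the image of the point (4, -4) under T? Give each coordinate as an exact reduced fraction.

T1 shear: x ← x − 1/2·y: (4, -4) → (6, -4)
T2 reflect across y = 0: (6, -4) → (6, 4)
T3 shear: x ← x − 1/2·y: (6, 4) → (4, 4)
T4 translate by (2, -1): (4, 4) → (6, 3)
T5 reflect across x = 0: (6, 3) → (-6, 3)
T6 translate by (-6, -3): (-6, 3) → (-12, 0)

T(p) = (-12, 0)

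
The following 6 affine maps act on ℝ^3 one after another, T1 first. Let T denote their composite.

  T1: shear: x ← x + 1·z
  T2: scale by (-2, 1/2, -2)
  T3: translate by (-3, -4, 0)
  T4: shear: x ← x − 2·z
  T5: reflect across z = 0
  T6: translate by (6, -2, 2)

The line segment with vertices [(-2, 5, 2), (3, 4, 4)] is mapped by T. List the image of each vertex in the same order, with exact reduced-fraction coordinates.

T1 shear: x ← x + 1·z: (-2, 5, 2) → (0, 5, 2); (3, 4, 4) → (7, 4, 4)
T2 scale by (-2, 1/2, -2): (0, 5, 2) → (0, 5/2, -4); (7, 4, 4) → (-14, 2, -8)
T3 translate by (-3, -4, 0): (0, 5/2, -4) → (-3, -3/2, -4); (-14, 2, -8) → (-17, -2, -8)
T4 shear: x ← x − 2·z: (-3, -3/2, -4) → (5, -3/2, -4); (-17, -2, -8) → (-1, -2, -8)
T5 reflect across z = 0: (5, -3/2, -4) → (5, -3/2, 4); (-1, -2, -8) → (-1, -2, 8)
T6 translate by (6, -2, 2): (5, -3/2, 4) → (11, -7/2, 6); (-1, -2, 8) → (5, -4, 10)

image vertices: (11, -7/2, 6), (5, -4, 10)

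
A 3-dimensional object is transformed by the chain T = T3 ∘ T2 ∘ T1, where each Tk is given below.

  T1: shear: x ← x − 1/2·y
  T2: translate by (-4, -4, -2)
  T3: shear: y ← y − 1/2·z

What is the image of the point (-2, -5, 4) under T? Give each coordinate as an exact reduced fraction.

T1 shear: x ← x − 1/2·y: (-2, -5, 4) → (1/2, -5, 4)
T2 translate by (-4, -4, -2): (1/2, -5, 4) → (-7/2, -9, 2)
T3 shear: y ← y − 1/2·z: (-7/2, -9, 2) → (-7/2, -10, 2)

T(p) = (-7/2, -10, 2)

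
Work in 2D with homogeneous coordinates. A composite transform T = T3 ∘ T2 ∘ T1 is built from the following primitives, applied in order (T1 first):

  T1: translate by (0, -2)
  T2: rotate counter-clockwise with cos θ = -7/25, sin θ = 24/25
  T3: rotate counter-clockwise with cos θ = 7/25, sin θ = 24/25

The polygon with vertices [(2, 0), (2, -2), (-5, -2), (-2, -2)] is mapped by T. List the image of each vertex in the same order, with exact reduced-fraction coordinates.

image vertices: (-2, 2), (-2, 4), (5, 4), (2, 4)

T1 translate by (0, -2): (2, 0) → (2, -2); (2, -2) → (2, -4); (-5, -2) → (-5, -4); (-2, -2) → (-2, -4)
T2 rotate counter-clockwise with cos θ = -7/25, sin θ = 24/25: (2, -2) → (34/25, 62/25); (2, -4) → (82/25, 76/25); (-5, -4) → (131/25, -92/25); (-2, -4) → (22/5, -4/5)
T3 rotate counter-clockwise with cos θ = 7/25, sin θ = 24/25: (34/25, 62/25) → (-2, 2); (82/25, 76/25) → (-2, 4); (131/25, -92/25) → (5, 4); (22/5, -4/5) → (2, 4)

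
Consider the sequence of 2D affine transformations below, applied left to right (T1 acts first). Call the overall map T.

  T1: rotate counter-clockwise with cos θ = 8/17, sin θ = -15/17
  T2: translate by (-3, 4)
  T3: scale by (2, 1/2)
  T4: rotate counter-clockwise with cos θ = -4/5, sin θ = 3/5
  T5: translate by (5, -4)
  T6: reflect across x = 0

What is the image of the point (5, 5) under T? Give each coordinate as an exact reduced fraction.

T(p) = (273/170, -22/85)

T1 rotate counter-clockwise with cos θ = 8/17, sin θ = -15/17: (5, 5) → (115/17, -35/17)
T2 translate by (-3, 4): (115/17, -35/17) → (64/17, 33/17)
T3 scale by (2, 1/2): (64/17, 33/17) → (128/17, 33/34)
T4 rotate counter-clockwise with cos θ = -4/5, sin θ = 3/5: (128/17, 33/34) → (-1123/170, 318/85)
T5 translate by (5, -4): (-1123/170, 318/85) → (-273/170, -22/85)
T6 reflect across x = 0: (-273/170, -22/85) → (273/170, -22/85)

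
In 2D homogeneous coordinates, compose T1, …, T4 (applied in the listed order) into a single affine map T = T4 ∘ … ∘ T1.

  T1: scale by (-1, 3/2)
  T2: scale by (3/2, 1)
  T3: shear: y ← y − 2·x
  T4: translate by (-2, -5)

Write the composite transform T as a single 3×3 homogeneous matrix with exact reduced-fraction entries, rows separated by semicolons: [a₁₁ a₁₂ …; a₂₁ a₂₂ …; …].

T1 = [-1 0 0; 0 3/2 0; 0 0 1]
T2·T1 = [-3/2 0 0; 0 3/2 0; 0 0 1]
T3·…·T1 = [-3/2 0 0; 3 3/2 0; 0 0 1]
T4·…·T1 = [-3/2 0 -2; 3 3/2 -5; 0 0 1]

T = [-3/2 0 -2; 3 3/2 -5; 0 0 1]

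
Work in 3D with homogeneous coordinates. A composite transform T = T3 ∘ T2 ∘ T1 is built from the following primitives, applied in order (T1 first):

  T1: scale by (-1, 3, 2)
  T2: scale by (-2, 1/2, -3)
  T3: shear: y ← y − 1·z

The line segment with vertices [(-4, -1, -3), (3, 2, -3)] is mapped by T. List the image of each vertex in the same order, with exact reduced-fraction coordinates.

image vertices: (-8, -39/2, 18), (6, -15, 18)

T1 scale by (-1, 3, 2): (-4, -1, -3) → (4, -3, -6); (3, 2, -3) → (-3, 6, -6)
T2 scale by (-2, 1/2, -3): (4, -3, -6) → (-8, -3/2, 18); (-3, 6, -6) → (6, 3, 18)
T3 shear: y ← y − 1·z: (-8, -3/2, 18) → (-8, -39/2, 18); (6, 3, 18) → (6, -15, 18)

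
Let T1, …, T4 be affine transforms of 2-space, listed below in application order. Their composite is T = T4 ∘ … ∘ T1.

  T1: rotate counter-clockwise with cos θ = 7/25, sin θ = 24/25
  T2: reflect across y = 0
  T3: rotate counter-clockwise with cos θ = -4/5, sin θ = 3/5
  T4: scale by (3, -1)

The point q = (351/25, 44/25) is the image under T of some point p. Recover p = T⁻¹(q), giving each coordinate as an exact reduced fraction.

p = (0, 5)

T1 = [7/25 -24/25 0; 24/25 7/25 0; 0 0 1]
T2·T1 = [7/25 -24/25 0; -24/25 -7/25 0; 0 0 1]
T3·…·T1 = [44/125 117/125 0; 117/125 -44/125 0; 0 0 1]
T4·…·T1 = [132/125 351/125 0; -117/125 44/125 0; 0 0 1]
det M = 3; M⁻¹ = [44/375 -117/125 0; 39/125 44/125 0; 0 0 1]
M⁻¹ · (351/25, 44/25)ᵀ = (0, 5)ᵀ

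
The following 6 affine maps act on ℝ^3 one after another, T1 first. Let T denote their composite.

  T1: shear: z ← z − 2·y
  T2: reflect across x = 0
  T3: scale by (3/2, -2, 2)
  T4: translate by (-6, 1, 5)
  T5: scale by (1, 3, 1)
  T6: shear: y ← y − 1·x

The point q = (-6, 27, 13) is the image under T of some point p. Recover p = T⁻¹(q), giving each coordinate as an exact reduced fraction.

T1 = [1 0 0 0; 0 1 0 0; 0 -2 1 0; 0 0 0 1]
T2·T1 = [-1 0 0 0; 0 1 0 0; 0 -2 1 0; 0 0 0 1]
T3·…·T1 = [-3/2 0 0 0; 0 -2 0 0; 0 -4 2 0; 0 0 0 1]
T4·…·T1 = [-3/2 0 0 -6; 0 -2 0 1; 0 -4 2 5; 0 0 0 1]
T5·…·T1 = [-3/2 0 0 -6; 0 -6 0 3; 0 -4 2 5; 0 0 0 1]
T6·…·T1 = [-3/2 0 0 -6; 3/2 -6 0 9; 0 -4 2 5; 0 0 0 1]
det M = 18; M⁻¹ = [-2/3 0 0 -4; -1/6 -1/6 0 1/2; -1/3 -1/3 1/2 -3/2; 0 0 0 1]
M⁻¹ · (-6, 27, 13)ᵀ = (0, -3, -2)ᵀ

p = (0, -3, -2)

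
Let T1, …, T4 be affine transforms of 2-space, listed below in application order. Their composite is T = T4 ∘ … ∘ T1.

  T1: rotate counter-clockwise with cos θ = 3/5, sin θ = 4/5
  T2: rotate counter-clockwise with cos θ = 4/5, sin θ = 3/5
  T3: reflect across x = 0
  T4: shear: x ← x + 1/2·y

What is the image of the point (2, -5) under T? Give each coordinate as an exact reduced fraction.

T1 rotate counter-clockwise with cos θ = 3/5, sin θ = 4/5: (2, -5) → (26/5, -7/5)
T2 rotate counter-clockwise with cos θ = 4/5, sin θ = 3/5: (26/5, -7/5) → (5, 2)
T3 reflect across x = 0: (5, 2) → (-5, 2)
T4 shear: x ← x + 1/2·y: (-5, 2) → (-4, 2)

T(p) = (-4, 2)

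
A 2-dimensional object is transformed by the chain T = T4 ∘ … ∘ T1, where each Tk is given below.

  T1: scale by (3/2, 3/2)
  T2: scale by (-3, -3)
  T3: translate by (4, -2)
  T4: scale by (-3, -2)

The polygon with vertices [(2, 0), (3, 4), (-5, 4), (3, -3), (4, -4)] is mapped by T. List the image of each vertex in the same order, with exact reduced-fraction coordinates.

T1 scale by (3/2, 3/2): (2, 0) → (3, 0); (3, 4) → (9/2, 6); (-5, 4) → (-15/2, 6); (3, -3) → (9/2, -9/2); (4, -4) → (6, -6)
T2 scale by (-3, -3): (3, 0) → (-9, 0); (9/2, 6) → (-27/2, -18); (-15/2, 6) → (45/2, -18); (9/2, -9/2) → (-27/2, 27/2); (6, -6) → (-18, 18)
T3 translate by (4, -2): (-9, 0) → (-5, -2); (-27/2, -18) → (-19/2, -20); (45/2, -18) → (53/2, -20); (-27/2, 27/2) → (-19/2, 23/2); (-18, 18) → (-14, 16)
T4 scale by (-3, -2): (-5, -2) → (15, 4); (-19/2, -20) → (57/2, 40); (53/2, -20) → (-159/2, 40); (-19/2, 23/2) → (57/2, -23); (-14, 16) → (42, -32)

image vertices: (15, 4), (57/2, 40), (-159/2, 40), (57/2, -23), (42, -32)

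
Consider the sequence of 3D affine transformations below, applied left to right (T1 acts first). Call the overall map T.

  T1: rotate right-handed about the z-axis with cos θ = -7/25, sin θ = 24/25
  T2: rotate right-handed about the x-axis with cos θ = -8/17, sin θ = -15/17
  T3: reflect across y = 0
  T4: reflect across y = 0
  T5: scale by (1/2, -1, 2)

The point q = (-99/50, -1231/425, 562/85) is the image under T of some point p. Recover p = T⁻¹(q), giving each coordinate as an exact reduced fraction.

T1 = [-7/25 -24/25 0 0; 24/25 -7/25 0 0; 0 0 1 0; 0 0 0 1]
T2·T1 = [-7/25 -24/25 0 0; -192/425 56/425 15/17 0; -72/85 21/85 -8/17 0; 0 0 0 1]
T3·…·T1 = [-7/25 -24/25 0 0; 192/425 -56/425 -15/17 0; -72/85 21/85 -8/17 0; 0 0 0 1]
T4·…·T1 = [-7/25 -24/25 0 0; -192/425 56/425 15/17 0; -72/85 21/85 -8/17 0; 0 0 0 1]
T5·…·T1 = [-7/50 -12/25 0 0; 192/425 -56/425 -15/17 0; -144/85 42/85 -16/17 0; 0 0 0 1]
det M = -1; M⁻¹ = [-14/25 192/425 -36/85 0; -48/25 -56/425 21/170 0; 0 -15/17 -4/17 0; 0 0 0 1]
M⁻¹ · (-99/50, -1231/425, 562/85)ᵀ = (-3, 5, 1)ᵀ

p = (-3, 5, 1)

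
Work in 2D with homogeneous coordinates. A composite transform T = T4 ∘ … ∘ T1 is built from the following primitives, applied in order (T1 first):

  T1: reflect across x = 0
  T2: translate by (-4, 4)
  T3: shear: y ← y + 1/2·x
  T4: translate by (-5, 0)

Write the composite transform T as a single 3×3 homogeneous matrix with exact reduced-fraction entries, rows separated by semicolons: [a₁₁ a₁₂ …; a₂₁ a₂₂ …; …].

T = [-1 0 -9; -1/2 1 2; 0 0 1]

T1 = [-1 0 0; 0 1 0; 0 0 1]
T2·T1 = [-1 0 -4; 0 1 4; 0 0 1]
T3·…·T1 = [-1 0 -4; -1/2 1 2; 0 0 1]
T4·…·T1 = [-1 0 -9; -1/2 1 2; 0 0 1]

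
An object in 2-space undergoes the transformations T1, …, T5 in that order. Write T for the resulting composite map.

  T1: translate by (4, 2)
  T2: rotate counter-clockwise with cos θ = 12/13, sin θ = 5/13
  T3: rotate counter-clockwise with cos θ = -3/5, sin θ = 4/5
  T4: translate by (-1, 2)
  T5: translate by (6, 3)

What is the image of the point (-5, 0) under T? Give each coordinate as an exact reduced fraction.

T1 translate by (4, 2): (-5, 0) → (-1, 2)
T2 rotate counter-clockwise with cos θ = 12/13, sin θ = 5/13: (-1, 2) → (-22/13, 19/13)
T3 rotate counter-clockwise with cos θ = -3/5, sin θ = 4/5: (-22/13, 19/13) → (-2/13, -29/13)
T4 translate by (-1, 2): (-2/13, -29/13) → (-15/13, -3/13)
T5 translate by (6, 3): (-15/13, -3/13) → (63/13, 36/13)

T(p) = (63/13, 36/13)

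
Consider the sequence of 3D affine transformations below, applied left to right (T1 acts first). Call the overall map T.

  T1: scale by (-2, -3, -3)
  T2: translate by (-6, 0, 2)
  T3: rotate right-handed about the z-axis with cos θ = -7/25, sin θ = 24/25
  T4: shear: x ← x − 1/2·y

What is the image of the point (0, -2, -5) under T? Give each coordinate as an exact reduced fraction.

T(p) = (-9/25, -186/25, 17)

T1 scale by (-2, -3, -3): (0, -2, -5) → (0, 6, 15)
T2 translate by (-6, 0, 2): (0, 6, 15) → (-6, 6, 17)
T3 rotate right-handed about the z-axis with cos θ = -7/25, sin θ = 24/25: (-6, 6, 17) → (-102/25, -186/25, 17)
T4 shear: x ← x − 1/2·y: (-102/25, -186/25, 17) → (-9/25, -186/25, 17)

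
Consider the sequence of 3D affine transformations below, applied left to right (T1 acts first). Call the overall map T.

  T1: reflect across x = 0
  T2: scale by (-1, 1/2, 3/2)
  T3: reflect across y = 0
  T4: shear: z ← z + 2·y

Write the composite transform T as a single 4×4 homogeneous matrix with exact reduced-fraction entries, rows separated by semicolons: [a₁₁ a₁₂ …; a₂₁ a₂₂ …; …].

T = [1 0 0 0; 0 -1/2 0 0; 0 -1 3/2 0; 0 0 0 1]

T1 = [-1 0 0 0; 0 1 0 0; 0 0 1 0; 0 0 0 1]
T2·T1 = [1 0 0 0; 0 1/2 0 0; 0 0 3/2 0; 0 0 0 1]
T3·…·T1 = [1 0 0 0; 0 -1/2 0 0; 0 0 3/2 0; 0 0 0 1]
T4·…·T1 = [1 0 0 0; 0 -1/2 0 0; 0 -1 3/2 0; 0 0 0 1]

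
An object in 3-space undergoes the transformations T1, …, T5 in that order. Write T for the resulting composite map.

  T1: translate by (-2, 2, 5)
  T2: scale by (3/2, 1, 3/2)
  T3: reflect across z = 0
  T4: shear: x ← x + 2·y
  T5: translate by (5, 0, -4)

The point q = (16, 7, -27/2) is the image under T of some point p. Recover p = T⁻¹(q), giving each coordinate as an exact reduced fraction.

p = (0, 5, 4/3)

T1 = [1 0 0 -2; 0 1 0 2; 0 0 1 5; 0 0 0 1]
T2·T1 = [3/2 0 0 -3; 0 1 0 2; 0 0 3/2 15/2; 0 0 0 1]
T3·…·T1 = [3/2 0 0 -3; 0 1 0 2; 0 0 -3/2 -15/2; 0 0 0 1]
T4·…·T1 = [3/2 2 0 1; 0 1 0 2; 0 0 -3/2 -15/2; 0 0 0 1]
T5·…·T1 = [3/2 2 0 6; 0 1 0 2; 0 0 -3/2 -23/2; 0 0 0 1]
det M = -9/4; M⁻¹ = [2/3 -4/3 0 -4/3; 0 1 0 -2; 0 0 -2/3 -23/3; 0 0 0 1]
M⁻¹ · (16, 7, -27/2)ᵀ = (0, 5, 4/3)ᵀ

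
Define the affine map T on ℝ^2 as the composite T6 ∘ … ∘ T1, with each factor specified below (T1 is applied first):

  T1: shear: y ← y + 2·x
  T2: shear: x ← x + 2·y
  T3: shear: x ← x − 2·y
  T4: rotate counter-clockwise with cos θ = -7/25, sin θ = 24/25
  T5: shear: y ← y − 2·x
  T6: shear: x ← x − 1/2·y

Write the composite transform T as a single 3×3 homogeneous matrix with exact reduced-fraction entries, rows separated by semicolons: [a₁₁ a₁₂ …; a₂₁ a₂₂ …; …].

T = [-23/5 -89/50 0; 24/5 41/25 0; 0 0 1]

T1 = [1 0 0; 2 1 0; 0 0 1]
T2·T1 = [5 2 0; 2 1 0; 0 0 1]
T3·…·T1 = [1 0 0; 2 1 0; 0 0 1]
T4·…·T1 = [-11/5 -24/25 0; 2/5 -7/25 0; 0 0 1]
T5·…·T1 = [-11/5 -24/25 0; 24/5 41/25 0; 0 0 1]
T6·…·T1 = [-23/5 -89/50 0; 24/5 41/25 0; 0 0 1]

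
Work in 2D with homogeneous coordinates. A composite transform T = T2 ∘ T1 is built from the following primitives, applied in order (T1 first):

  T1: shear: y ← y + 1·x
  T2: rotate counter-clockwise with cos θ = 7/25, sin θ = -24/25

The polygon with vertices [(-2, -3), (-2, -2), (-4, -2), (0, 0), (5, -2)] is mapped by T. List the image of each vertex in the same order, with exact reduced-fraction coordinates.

T1 shear: y ← y + 1·x: (-2, -3) → (-2, -5); (-2, -2) → (-2, -4); (-4, -2) → (-4, -6); (0, 0) → (0, 0); (5, -2) → (5, 3)
T2 rotate counter-clockwise with cos θ = 7/25, sin θ = -24/25: (-2, -5) → (-134/25, 13/25); (-2, -4) → (-22/5, 4/5); (-4, -6) → (-172/25, 54/25); (0, 0) → (0, 0); (5, 3) → (107/25, -99/25)

image vertices: (-134/25, 13/25), (-22/5, 4/5), (-172/25, 54/25), (0, 0), (107/25, -99/25)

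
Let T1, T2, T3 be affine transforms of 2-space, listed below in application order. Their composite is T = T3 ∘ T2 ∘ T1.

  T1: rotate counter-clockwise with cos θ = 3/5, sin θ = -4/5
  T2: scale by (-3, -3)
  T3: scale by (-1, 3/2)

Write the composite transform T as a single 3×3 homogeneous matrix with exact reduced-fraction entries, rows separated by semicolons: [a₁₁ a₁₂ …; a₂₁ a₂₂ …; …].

T = [9/5 12/5 0; 18/5 -27/10 0; 0 0 1]

T1 = [3/5 4/5 0; -4/5 3/5 0; 0 0 1]
T2·T1 = [-9/5 -12/5 0; 12/5 -9/5 0; 0 0 1]
T3·…·T1 = [9/5 12/5 0; 18/5 -27/10 0; 0 0 1]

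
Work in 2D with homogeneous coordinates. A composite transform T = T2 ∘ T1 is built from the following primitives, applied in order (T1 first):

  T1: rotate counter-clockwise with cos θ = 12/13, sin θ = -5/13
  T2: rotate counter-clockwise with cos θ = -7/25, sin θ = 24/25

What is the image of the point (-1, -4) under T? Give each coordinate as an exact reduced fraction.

T(p) = (1256/325, -467/325)

T1 rotate counter-clockwise with cos θ = 12/13, sin θ = -5/13: (-1, -4) → (-32/13, -43/13)
T2 rotate counter-clockwise with cos θ = -7/25, sin θ = 24/25: (-32/13, -43/13) → (1256/325, -467/325)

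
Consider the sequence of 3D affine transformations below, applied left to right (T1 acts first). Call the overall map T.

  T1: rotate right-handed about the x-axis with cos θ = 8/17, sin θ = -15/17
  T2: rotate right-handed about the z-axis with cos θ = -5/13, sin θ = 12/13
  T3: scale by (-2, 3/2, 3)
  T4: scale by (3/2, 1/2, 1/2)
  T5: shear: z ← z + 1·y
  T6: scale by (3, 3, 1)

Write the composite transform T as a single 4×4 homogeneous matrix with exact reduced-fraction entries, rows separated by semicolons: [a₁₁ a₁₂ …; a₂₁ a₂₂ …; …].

T1 = [1 0 0 0; 0 8/17 15/17 0; 0 -15/17 8/17 0; 0 0 0 1]
T2·T1 = [-5/13 -96/221 -180/221 0; 12/13 -40/221 -75/221 0; 0 -15/17 8/17 0; 0 0 0 1]
T3·…·T1 = [10/13 192/221 360/221 0; 18/13 -60/221 -225/442 0; 0 -45/17 24/17 0; 0 0 0 1]
T4·…·T1 = [15/13 288/221 540/221 0; 9/13 -30/221 -225/884 0; 0 -45/34 12/17 0; 0 0 0 1]
T5·…·T1 = [15/13 288/221 540/221 0; 9/13 -30/221 -225/884 0; 9/13 -645/442 399/884 0; 0 0 0 1]
T6·…·T1 = [45/13 864/221 1620/221 0; 27/13 -90/221 -675/884 0; 9/13 -645/442 399/884 0; 0 0 0 1]

T = [45/13 864/221 1620/221 0; 27/13 -90/221 -675/884 0; 9/13 -645/442 399/884 0; 0 0 0 1]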